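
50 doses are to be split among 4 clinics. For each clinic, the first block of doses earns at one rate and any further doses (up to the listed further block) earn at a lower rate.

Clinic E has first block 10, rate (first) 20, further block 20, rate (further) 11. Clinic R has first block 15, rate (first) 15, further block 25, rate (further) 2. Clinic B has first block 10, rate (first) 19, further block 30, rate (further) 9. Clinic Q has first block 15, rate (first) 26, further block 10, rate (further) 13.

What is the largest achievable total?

Order all 8 blocks by rate: Clinic Q/T1 26 > Clinic E/T1 20 > Clinic B/T1 19 > Clinic R/T1 15 > Clinic Q/T2 13 > Clinic E/T2 11 > Clinic B/T2 9 > Clinic R/T2 2.
Fill Clinic Q T1 block (15 at 26) → 35 left.
Clinic E T1 at 20: fill all 10 → 25 left.
Clinic B/T1 (19): +10 → 15 left.
Clinic R T1 at 15: fill all 15 → 0 left.
Total = 26×15 + 20×10 + 19×10 + 15×15 = 1005.

1005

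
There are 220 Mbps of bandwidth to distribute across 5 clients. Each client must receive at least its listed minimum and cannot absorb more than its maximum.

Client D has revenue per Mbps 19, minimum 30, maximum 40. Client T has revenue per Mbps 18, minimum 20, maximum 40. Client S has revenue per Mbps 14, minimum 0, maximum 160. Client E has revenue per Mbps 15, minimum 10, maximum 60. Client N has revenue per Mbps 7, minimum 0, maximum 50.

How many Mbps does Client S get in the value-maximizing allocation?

80

Meeting every minimum uses 30+20+0+10+0 = 60 Mbps, leaving 160.
Highest revenue per Mbps first: Client D 19 > Client T 18 > Client E 15 > Client S 14 > Client N 7.
Client D takes 10 more to reach its cap of 40 ; 150 left.
Client T: +20 to 40 (cap) ; 130 left.
Client E: +50 to 60 (cap) ; 80 left.
Only 80 left; Client S takes them to reach 80.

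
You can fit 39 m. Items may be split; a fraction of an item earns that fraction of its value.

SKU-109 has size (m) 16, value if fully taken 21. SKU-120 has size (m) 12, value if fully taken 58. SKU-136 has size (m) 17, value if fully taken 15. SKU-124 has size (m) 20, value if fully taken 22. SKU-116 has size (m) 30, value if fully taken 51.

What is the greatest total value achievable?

Rank by value-to-size ratio: SKU-120 58/12≈4.83, SKU-116 51/30≈1.7, SKU-109 21/16≈1.31, SKU-124 22/20≈1.1, SKU-136 15/17≈0.882.
Take all of SKU-120 (12 m, value 58) — 27 m left.
Fill the last 27 m with part of SKU-116: 27/30 of it earns 45.9.
Total value = 103.9.

103.9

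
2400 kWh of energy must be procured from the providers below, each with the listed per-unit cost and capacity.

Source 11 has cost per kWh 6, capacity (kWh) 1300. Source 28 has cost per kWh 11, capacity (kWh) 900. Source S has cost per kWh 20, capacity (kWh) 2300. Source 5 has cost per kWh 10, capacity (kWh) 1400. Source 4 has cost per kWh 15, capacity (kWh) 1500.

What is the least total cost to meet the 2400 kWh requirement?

Fill from the cheapest provider first.
Source 11 at 6: take all 1300 kWh → 1100 still needed.
Source 5 at 10: take 1100 of its 1400 → requirement met.
Source 28, Source 4, Source S: unused.
Cost = 1300×6 + 1100×10 = 18800.

18800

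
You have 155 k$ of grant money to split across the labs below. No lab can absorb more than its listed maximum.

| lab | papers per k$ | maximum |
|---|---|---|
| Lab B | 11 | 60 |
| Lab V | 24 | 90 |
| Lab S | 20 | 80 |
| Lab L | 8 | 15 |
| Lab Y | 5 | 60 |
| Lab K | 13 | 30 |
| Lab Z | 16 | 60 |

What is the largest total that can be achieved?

3460

Rank by papers per k$: Lab V 24 > Lab S 20 > Lab Z 16 > Lab K 13 > Lab B 11 > Lab L 8 > Lab Y 5.
Lab V takes 90 to reach its cap of 90 — 65 left.
Only 65 left; Lab S takes them to reach 65.
Total = 24×90 + 20×65 = 3460.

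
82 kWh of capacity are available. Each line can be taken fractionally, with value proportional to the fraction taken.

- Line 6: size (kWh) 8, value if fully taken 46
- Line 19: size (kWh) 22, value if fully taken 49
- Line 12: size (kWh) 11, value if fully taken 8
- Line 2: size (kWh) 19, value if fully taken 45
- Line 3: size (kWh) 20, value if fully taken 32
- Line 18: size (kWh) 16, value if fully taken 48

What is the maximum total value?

215.2

Best value per unit of size first: Line 6 46/8≈5.75, Line 18 48/16≈3, Line 2 45/19≈2.37, Line 19 49/22≈2.23, Line 3 32/20≈1.6, Line 12 8/11≈0.727.
Line 6: take in full, 8 kWh for value 46 — 74 left.
Line 18: take in full, 16 kWh for value 48 — 58 left.
All 19 kWh of Line 2 fit (value 45) — 39 remain.
Take all of Line 19 (22 kWh, value 49) — 17 kWh left.
Only 17 kWh remain; take 17/20 of Line 3 for value 32×17/20 = 27.2.
Total value = 215.2.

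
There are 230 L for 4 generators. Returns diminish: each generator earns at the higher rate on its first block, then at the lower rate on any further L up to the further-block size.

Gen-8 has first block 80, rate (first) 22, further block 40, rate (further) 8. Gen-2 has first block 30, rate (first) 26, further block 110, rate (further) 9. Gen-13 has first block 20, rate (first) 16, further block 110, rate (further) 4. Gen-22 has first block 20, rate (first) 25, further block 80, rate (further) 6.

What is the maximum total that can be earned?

4080

Order all 8 blocks by rate: Gen-2/tier1 26 > Gen-22/tier1 25 > Gen-8/tier1 22 > Gen-13/tier1 16 > Gen-2/tier2 9 > Gen-8/tier2 8 > Gen-22/tier2 6 > Gen-13/tier2 4.
Gen-2/tier1 (26): +30 — 200 left.
Gen-22/tier1 (25): +20 — 180 left.
Gen-8/tier1 (22): +80 — 100 left.
Fill Gen-13 tier1 block (20 at 16) — 80 left.
Gen-2/tier2: +80 of 110 at 9; pool empty.
Total = 26×30 + 25×20 + 22×80 + 16×20 + 9×80 = 4080.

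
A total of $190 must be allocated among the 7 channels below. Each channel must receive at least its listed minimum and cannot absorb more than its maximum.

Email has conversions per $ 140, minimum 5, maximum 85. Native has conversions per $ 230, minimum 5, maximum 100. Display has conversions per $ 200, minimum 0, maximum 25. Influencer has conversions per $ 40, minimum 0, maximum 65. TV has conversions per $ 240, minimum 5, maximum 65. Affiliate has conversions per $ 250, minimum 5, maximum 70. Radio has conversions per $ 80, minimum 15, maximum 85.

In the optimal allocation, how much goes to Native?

Meeting every minimum uses 5+5+0+0+5+5+15 = 35 $, leaving 155.
Order the channels by conversions per $: Affiliate 250 > TV 240 > Native 230 > Display 200 > Email 140 > Radio 80 > Influencer 40.
Affiliate: +65 to 70 (cap) — 90 left.
Give TV 60 more to hit its cap of 65 — 30 left.
Native has room for 95 more but only 30 remain, so it gets 35.

35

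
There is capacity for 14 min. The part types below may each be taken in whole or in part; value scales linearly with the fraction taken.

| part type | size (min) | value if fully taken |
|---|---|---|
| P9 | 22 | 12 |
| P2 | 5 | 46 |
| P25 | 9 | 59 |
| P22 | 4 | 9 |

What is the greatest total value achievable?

Best value per unit of size first: P2 46/5≈9.2, P25 59/9≈6.56, P22 9/4≈2.25, P9 12/22≈0.545.
P2: take in full, 5 min for value 46 → 9 left.
All 9 min of P25 fit (value 59) → 0 remain.
Total value = 105.

105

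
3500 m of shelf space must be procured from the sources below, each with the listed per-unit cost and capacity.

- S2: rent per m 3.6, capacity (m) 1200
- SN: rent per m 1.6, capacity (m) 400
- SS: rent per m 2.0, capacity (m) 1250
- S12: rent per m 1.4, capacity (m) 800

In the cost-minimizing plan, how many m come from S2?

1050

Use sources in increasing cost order.
Take 800 from S12 at 1.4 — need 2700 more.
Take 400 from SN at 1.6 — need 2300 more.
SS (2.0): use full 1250 — 1050 m to go.
Take 1050 from S2 at 3.6 to finish.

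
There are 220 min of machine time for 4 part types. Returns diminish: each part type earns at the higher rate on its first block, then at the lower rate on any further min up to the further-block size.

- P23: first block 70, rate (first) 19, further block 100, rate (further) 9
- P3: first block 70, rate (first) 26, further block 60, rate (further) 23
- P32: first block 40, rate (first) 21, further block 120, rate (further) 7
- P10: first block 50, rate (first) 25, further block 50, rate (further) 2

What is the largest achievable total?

5290

Treat each block as its own option and order by rate: P3/first 26 > P10/first 25 > P3/second 23 > P32/first 21 > P23/first 19 > P23/second 9 > P32/second 7 > P10/second 2.
P3/first (26): +70 — 150 left.
P10/first (25): +50 — 100 left.
P3/second (23): +60 — 40 left.
P32/first (21): +40 — 0 left.
Total = 26×70 + 25×50 + 23×60 + 21×40 = 5290.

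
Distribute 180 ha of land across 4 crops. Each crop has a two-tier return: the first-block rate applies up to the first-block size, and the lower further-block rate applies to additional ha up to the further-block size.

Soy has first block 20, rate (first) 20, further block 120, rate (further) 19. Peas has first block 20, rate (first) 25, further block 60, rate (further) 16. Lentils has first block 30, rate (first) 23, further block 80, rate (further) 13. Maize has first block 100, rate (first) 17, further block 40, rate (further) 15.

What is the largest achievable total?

3680

Rank every tier by rate: Peas/T1 25 > Lentils/T1 23 > Soy/T1 20 > Soy/T2 19 > Maize/T1 17 > Peas/T2 16 > Maize/T2 15 > Lentils/T2 13.
Peas T1 at 25: fill all 20 — 160 left.
Lentils T1 at 23: fill all 30 — 130 left.
Fill Soy T1 block (20 at 20) — 110 left.
Soy/T2: +110 of 120 at 19; pool empty.
Total = 25×20 + 23×30 + 20×20 + 19×110 = 3680.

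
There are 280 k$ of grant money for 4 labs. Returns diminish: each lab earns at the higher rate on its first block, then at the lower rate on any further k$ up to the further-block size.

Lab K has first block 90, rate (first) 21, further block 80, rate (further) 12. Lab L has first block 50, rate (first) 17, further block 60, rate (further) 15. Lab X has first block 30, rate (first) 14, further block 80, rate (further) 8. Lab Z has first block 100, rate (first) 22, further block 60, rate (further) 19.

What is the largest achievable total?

Rank every tier by rate: Lab Z/tier1 22 > Lab K/tier1 21 > Lab Z/tier2 19 > Lab L/tier1 17 > Lab L/tier2 15 > Lab X/tier1 14 > Lab K/tier2 12 > Lab X/tier2 8.
Fill Lab Z tier1 block (100 at 22) → 180 left.
Lab K tier1 at 21: fill all 90 → 90 left.
Lab Z tier2 at 19: fill all 60 → 30 left.
Lab L tier1 at 17: only 30 left, fill 30.
Total = 22×100 + 21×90 + 19×60 + 17×30 = 5740.

5740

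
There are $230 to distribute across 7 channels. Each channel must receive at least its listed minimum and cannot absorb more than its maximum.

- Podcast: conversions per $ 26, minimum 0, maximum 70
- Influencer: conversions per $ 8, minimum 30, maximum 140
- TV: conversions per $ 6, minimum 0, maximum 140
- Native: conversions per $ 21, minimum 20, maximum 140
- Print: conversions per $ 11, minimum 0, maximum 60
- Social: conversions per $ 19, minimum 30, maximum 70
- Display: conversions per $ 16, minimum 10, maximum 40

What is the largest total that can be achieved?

Meeting every minimum uses 0+30+0+20+0+30+10 = 90 $, leaving 140.
Highest conversions per $ first: Podcast 26 > Native 21 > Social 19 > Display 16 > Print 11 > Influencer 8 > TV 6.
Give Podcast 70 more to hit its cap of 70 — 70 left.
Native has room for 120 more but only 70 remain, so it gets 90.
Total = 26×70 + 8×30 + 21×90 + 19×30 + 16×10 = 4680.

4680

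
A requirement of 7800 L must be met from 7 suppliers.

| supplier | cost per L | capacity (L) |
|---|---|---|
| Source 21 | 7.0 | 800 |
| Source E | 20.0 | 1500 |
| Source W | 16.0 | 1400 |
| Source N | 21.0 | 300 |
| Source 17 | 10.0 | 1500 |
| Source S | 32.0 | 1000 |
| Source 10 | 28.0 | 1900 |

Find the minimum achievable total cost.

145300

Use suppliers in increasing cost order.
Source 21 at 7.0: take all 800 L ; 7000 still needed.
Source 17 at 10.0: take all 1500 L ; 5500 still needed.
Source W at 16.0: take all 1400 L ; 4100 still needed.
Source E at 20.0: take all 1500 L ; 2600 still needed.
Source N (21.0): use full 300 ; 2300 L to go.
Source 10 (28.0): use full 1900 ; 400 L to go.
Source S at 32.0: take 400 of its 1000 ; requirement met.
Cost = 800×7.0 + 1500×10.0 + 1400×16.0 + 1500×20.0 + 300×21.0 + 1900×28.0 + 400×32.0 = 145300.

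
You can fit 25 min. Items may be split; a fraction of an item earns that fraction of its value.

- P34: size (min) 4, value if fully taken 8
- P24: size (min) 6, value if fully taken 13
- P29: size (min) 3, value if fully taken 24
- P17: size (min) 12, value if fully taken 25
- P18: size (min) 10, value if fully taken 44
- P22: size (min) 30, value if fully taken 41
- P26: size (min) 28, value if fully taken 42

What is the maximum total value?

Rank by value-to-size ratio: P29 24/3≈8, P18 44/10≈4.4, P24 13/6≈2.17, P17 25/12≈2.08, P34 8/4≈2, P26 42/28≈1.5, P22 41/30≈1.37.
P29: take in full, 3 min for value 24 ; 22 left.
Take all of P18 (10 min, value 44) ; 12 min left.
All 6 min of P24 fit (value 13) ; 6 remain.
Fill the last 6 min with part of P17: 6/12 of it earns 12.5.
Total value = 93.5.

93.5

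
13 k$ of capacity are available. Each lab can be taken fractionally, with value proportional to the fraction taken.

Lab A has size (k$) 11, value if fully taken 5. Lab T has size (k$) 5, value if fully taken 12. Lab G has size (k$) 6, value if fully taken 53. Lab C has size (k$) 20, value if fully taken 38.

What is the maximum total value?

Sort by value density: Lab G 53/6≈8.83, Lab T 12/5≈2.4, Lab C 38/20≈1.9, Lab A 5/11≈0.455.
Lab G: take in full, 6 k$ for value 53 → 7 left.
All 5 k$ of Lab T fit (value 12) → 2 remain.
Only 2 k$ remain; take 2/20 of Lab C for value 38×2/20 = 3.8.
Total value = 68.8.

68.8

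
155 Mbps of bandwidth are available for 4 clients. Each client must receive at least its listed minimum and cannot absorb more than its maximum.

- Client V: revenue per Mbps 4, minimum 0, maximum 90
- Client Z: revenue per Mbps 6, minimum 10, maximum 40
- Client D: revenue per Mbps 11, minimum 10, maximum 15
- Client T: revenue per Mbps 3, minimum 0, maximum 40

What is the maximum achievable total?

795

Meeting every minimum uses 0+10+10+0 = 20 Mbps, leaving 135.
Order the clients by revenue per Mbps: Client D 11 > Client Z 6 > Client V 4 > Client T 3.
Client D: +5 to 15 (cap) → 130 left.
Client Z: +30 to 40 (cap) → 100 left.
Client V: +90 to 90 (cap) → 10 left.
Only 10 left; Client T takes them to reach 10.
Total = 4×90 + 6×40 + 11×15 + 3×10 = 795.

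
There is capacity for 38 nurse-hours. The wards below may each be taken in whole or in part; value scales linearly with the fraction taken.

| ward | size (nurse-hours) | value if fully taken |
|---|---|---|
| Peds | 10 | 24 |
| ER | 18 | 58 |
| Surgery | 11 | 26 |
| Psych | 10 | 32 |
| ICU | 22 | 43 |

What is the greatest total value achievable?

Rank by value-to-size ratio: ER 58/18≈3.22, Psych 32/10≈3.2, Peds 24/10≈2.4, Surgery 26/11≈2.36, ICU 43/22≈1.95.
Take all of ER (18 nurse-hours, value 58) ; 20 nurse-hours left.
Take all of Psych (10 nurse-hours, value 32) ; 10 nurse-hours left.
Peds: take in full, 10 nurse-hours for value 24 ; 0 left.
Total value = 114.

114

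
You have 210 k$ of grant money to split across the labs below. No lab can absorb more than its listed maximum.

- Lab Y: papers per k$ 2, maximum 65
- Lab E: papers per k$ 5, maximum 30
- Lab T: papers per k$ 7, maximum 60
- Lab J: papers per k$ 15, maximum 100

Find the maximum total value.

2110

Order the labs by papers per k$: Lab J 15 > Lab T 7 > Lab E 5 > Lab Y 2.
Lab J: +100 to 100 (cap) — 110 left.
Lab T: +60 to 60 (cap) — 50 left.
Give Lab E 30 to hit its cap of 30 — 20 left.
Lab Y has room for 65 but only 20 remain, so it gets 20.
Total = 2×20 + 5×30 + 7×60 + 15×100 = 2110.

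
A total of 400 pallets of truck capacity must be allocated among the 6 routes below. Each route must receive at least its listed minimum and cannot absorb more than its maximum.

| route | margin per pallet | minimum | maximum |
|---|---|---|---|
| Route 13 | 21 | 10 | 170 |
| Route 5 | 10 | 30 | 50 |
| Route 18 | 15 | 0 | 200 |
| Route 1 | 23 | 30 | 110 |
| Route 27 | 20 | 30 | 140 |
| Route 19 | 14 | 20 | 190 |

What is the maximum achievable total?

8080

Meeting every minimum uses 10+30+0+30+30+20 = 120 pallets, leaving 280.
Rank by margin per pallet: Route 1 23 > Route 13 21 > Route 27 20 > Route 18 15 > Route 19 14 > Route 5 10.
Route 1: +80 to 110 (cap) → 200 left.
Give Route 13 160 more to hit its cap of 170 → 40 left.
Only 40 left; Route 27 takes them to reach 70.
Total = 21×170 + 10×30 + 23×110 + 20×70 + 14×20 = 8080.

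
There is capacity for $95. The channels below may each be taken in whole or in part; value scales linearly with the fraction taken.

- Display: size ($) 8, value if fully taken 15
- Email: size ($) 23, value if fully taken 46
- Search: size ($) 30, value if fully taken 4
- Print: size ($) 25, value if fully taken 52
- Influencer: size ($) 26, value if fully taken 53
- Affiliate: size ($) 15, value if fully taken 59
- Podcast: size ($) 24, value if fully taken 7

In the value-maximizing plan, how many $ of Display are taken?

6

Rank by value-to-size ratio: Affiliate 59/15≈3.93, Print 52/25≈2.08, Influencer 53/26≈2.04, Email 46/23≈2, Display 15/8≈1.88, Podcast 7/24≈0.292, Search 4/30≈0.133.
Take all of Affiliate (15 $, value 59) → 80 $ left.
Take all of Print (25 $, value 52) → 55 $ left.
All 26 $ of Influencer fit (value 53) → 29 remain.
Take all of Email (23 $, value 46) → 6 $ left.
Fill the last 6 $ with part of Display: 6/8 of it earns 11.25.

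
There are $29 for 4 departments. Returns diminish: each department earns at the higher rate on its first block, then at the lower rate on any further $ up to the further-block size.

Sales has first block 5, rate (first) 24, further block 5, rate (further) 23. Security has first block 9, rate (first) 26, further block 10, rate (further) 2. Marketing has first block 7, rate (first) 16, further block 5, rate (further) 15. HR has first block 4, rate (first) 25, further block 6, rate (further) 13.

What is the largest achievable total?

Order all 8 blocks by rate: Security/tier1 26 > HR/tier1 25 > Sales/tier1 24 > Sales/tier2 23 > Marketing/tier1 16 > Marketing/tier2 15 > HR/tier2 13 > Security/tier2 2.
Fill Security tier1 block (9 at 26) → 20 left.
HR tier1 at 25: fill all 4 → 16 left.
Fill Sales tier1 block (5 at 24) → 11 left.
Fill Sales tier2 block (5 at 23) → 6 left.
Marketing/tier1: +6 of 7 at 16; pool empty.
Total = 26×9 + 25×4 + 24×5 + 23×5 + 16×6 = 665.

665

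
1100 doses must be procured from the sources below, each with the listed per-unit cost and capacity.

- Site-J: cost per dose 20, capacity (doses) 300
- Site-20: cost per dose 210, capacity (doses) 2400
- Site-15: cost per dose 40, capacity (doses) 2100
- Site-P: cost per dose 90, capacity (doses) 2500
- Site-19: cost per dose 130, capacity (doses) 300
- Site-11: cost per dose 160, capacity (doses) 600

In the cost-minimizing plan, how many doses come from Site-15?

Cheapest first:
Take 300 from Site-J at 20 — need 800 more.
Site-15 at 40: take 800 of its 2100 — requirement met.
Site-P, Site-19, Site-11, Site-20: unused.

800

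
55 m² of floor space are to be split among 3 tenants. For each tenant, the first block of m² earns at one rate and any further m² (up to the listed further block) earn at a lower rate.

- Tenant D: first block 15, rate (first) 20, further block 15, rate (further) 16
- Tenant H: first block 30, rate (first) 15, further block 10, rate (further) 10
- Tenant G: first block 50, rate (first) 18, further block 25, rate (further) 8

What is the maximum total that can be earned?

Rank every tier by rate: Tenant D/T1 20 > Tenant G/T1 18 > Tenant D/T2 16 > Tenant H/T1 15 > Tenant H/T2 10 > Tenant G/T2 8.
Fill Tenant D T1 block (15 at 20) → 40 left.
Tenant G T1 at 18: only 40 left, fill 40.
Total = 20×15 + 18×40 = 1020.

1020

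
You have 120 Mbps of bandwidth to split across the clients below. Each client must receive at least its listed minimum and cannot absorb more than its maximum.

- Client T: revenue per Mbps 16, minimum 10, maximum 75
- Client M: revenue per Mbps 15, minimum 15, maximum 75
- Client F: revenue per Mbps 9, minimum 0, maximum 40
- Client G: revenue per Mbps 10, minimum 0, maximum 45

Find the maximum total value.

Meeting every minimum uses 10+15+0+0 = 25 Mbps, leaving 95.
Order the clients by revenue per Mbps: Client T 16 > Client M 15 > Client G 10 > Client F 9.
Client T takes 65 more to reach its cap of 75 → 30 left.
Client M has room for 60 more but only 30 remain, so it gets 45.
Total = 16×75 + 15×45 = 1875.

1875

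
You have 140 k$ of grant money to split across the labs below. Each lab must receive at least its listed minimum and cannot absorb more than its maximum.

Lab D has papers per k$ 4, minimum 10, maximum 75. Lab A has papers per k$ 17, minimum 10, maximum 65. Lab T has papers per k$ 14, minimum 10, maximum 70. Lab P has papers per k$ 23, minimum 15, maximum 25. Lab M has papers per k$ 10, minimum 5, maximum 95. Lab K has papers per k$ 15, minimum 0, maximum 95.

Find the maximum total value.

Meeting every minimum uses 10+10+10+15+5+0 = 50 k$, leaving 90.
Rank by papers per k$: Lab P 23 > Lab A 17 > Lab K 15 > Lab T 14 > Lab M 10 > Lab D 4.
Lab P takes 10 more to reach its cap of 25 — 80 left.
Lab A: +55 to 65 (cap) — 25 left.
Lab K has room for 95 more but only 25 remain, so it gets 25.
Total = 4×10 + 17×65 + 14×10 + 23×25 + 10×5 + 15×25 = 2285.

2285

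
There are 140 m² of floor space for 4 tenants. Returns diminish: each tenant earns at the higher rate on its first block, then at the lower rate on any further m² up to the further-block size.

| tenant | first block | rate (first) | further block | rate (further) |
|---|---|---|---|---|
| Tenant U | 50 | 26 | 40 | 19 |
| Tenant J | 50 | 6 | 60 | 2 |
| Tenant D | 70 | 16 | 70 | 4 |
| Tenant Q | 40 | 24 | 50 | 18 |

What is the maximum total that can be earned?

Order all 8 blocks by rate: Tenant U/T1 26 > Tenant Q/T1 24 > Tenant U/T2 19 > Tenant Q/T2 18 > Tenant D/T1 16 > Tenant J/T1 6 > Tenant D/T2 4 > Tenant J/T2 2.
Tenant U/T1 (26): +50 ; 90 left.
Tenant Q T1 at 24: fill all 40 ; 50 left.
Tenant U/T2 (19): +40 ; 10 left.
10 remain; put them into Tenant Q T2 at 18.
Total = 26×50 + 24×40 + 19×40 + 18×10 = 3200.

3200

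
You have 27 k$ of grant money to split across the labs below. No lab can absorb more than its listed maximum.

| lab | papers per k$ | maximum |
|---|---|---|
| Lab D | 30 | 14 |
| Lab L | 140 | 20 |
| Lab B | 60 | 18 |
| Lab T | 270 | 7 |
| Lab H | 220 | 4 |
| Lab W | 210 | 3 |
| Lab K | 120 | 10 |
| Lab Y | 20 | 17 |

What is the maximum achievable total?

Highest papers per k$ first: Lab T 270 > Lab H 220 > Lab W 210 > Lab L 140 > Lab K 120 > Lab B 60 > Lab D 30 > Lab Y 20.
Lab T takes 7 to reach its cap of 7 — 20 left.
Lab H: +4 to 4 (cap) — 16 left.
Lab W: +3 to 3 (cap) — 13 left.
Lab L has room for 20 but only 13 remain, so it gets 13.
Total = 140×13 + 270×7 + 220×4 + 210×3 = 5220.

5220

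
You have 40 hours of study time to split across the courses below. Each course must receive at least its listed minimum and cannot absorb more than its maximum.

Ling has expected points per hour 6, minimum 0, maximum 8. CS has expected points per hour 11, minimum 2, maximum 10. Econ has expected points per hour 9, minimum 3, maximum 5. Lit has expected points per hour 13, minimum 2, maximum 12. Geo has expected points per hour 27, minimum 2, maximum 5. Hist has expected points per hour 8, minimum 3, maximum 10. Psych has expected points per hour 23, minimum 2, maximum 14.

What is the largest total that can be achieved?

Meeting every minimum uses 0+2+3+2+2+3+2 = 14 hours, leaving 26.
Rank by expected points per hour: Geo 27 > Psych 23 > Lit 13 > CS 11 > Econ 9 > Hist 8 > Ling 6.
Geo: +3 to 5 (cap) → 23 left.
Give Psych 12 more to hit its cap of 14 → 11 left.
Lit: +10 to 12 (cap) → 1 left.
CS: +1 (room for 8) → 3. Pool exhausted.
Total = 11×3 + 9×3 + 13×12 + 27×5 + 8×3 + 23×14 = 697.

697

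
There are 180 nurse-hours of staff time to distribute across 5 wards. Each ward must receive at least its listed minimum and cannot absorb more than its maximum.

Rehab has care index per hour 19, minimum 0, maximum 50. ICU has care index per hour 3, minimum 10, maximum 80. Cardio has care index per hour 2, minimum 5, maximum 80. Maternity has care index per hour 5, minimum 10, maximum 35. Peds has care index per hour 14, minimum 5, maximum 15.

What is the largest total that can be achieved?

1570

Meeting every minimum uses 0+10+5+10+5 = 30 nurse-hours, leaving 150.
Order the wards by care index per hour: Rehab 19 > Peds 14 > Maternity 5 > ICU 3 > Cardio 2.
Give Rehab 50 more to hit its cap of 50 — 100 left.
Peds: +10 to 15 (cap) — 90 left.
Give Maternity 25 more to hit its cap of 35 — 65 left.
ICU has room for 70 more but only 65 remain, so it gets 75.
Total = 19×50 + 3×75 + 2×5 + 5×35 + 14×15 = 1570.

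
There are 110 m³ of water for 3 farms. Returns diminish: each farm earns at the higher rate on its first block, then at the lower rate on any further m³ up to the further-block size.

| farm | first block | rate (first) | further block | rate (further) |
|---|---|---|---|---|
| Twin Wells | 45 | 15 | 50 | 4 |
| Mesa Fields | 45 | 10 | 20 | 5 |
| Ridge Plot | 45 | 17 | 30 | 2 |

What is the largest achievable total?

1640

Order all 6 blocks by rate: Ridge Plot/first 17 > Twin Wells/first 15 > Mesa Fields/first 10 > Mesa Fields/second 5 > Twin Wells/second 4 > Ridge Plot/second 2.
Ridge Plot first at 17: fill all 45 ; 65 left.
Twin Wells/first (15): +45 ; 20 left.
Mesa Fields first at 10: only 20 left, fill 20.
Total = 17×45 + 15×45 + 10×20 = 1640.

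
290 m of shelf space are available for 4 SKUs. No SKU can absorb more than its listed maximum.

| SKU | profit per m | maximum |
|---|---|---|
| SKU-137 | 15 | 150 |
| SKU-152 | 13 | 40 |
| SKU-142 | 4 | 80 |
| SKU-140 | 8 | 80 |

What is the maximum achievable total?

Highest profit per m first: SKU-137 15 > SKU-152 13 > SKU-140 8 > SKU-142 4.
Give SKU-137 150 to hit its cap of 150 — 140 left.
Give SKU-152 40 to hit its cap of 40 — 100 left.
SKU-140: +80 to 80 (cap) — 20 left.
SKU-142 has room for 80 but only 20 remain, so it gets 20.
Total = 15×150 + 13×40 + 4×20 + 8×80 = 3490.

3490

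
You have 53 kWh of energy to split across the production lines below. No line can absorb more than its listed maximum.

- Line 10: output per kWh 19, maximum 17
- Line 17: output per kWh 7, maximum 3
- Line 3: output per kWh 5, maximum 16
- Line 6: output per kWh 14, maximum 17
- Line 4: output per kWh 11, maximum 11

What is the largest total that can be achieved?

Highest output per kWh first: Line 10 19 > Line 6 14 > Line 4 11 > Line 17 7 > Line 3 5.
Line 10 takes 17 to reach its cap of 17 ; 36 left.
Line 6 takes 17 to reach its cap of 17 ; 19 left.
Give Line 4 11 to hit its cap of 11 ; 8 left.
Give Line 17 3 to hit its cap of 3 ; 5 left.
Line 3 has room for 16 but only 5 remain, so it gets 5.
Total = 19×17 + 7×3 + 5×5 + 14×17 + 11×11 = 728.

728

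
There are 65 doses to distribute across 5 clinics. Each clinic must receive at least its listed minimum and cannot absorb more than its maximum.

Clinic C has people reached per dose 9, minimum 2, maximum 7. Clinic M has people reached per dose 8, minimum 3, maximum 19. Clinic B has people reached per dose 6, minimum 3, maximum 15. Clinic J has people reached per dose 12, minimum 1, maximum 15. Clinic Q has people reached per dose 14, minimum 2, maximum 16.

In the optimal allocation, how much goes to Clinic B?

8

Meeting every minimum uses 2+3+3+1+2 = 11 doses, leaving 54.
Rank by people reached per dose: Clinic Q 14 > Clinic J 12 > Clinic C 9 > Clinic M 8 > Clinic B 6.
Give Clinic Q 14 more to hit its cap of 16 → 40 left.
Clinic J takes 14 more to reach its cap of 15 → 26 left.
Clinic C: +5 to 7 (cap) → 21 left.
Clinic M: +16 to 19 (cap) → 5 left.
Only 5 left; Clinic B takes them to reach 8.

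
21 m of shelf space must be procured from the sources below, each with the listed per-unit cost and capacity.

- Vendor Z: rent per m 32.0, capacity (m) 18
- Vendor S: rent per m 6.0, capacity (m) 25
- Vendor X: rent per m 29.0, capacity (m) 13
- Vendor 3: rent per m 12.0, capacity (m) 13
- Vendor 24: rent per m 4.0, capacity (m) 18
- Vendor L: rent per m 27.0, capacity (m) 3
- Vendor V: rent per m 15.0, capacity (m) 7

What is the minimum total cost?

90

Fill from the cheapest source first.
Vendor 24 at 4.0: take all 18 m ; 3 still needed.
Vendor S (6.0): take the remaining 3 ; done.
Vendor 3, Vendor V, Vendor L, Vendor X, Vendor Z: unused.
Cost = 18×4.0 + 3×6.0 = 90.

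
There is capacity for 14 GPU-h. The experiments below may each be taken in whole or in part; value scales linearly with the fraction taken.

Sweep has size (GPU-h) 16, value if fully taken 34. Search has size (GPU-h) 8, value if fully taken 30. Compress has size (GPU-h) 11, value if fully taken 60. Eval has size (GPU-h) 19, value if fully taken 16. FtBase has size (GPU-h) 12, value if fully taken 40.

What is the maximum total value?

71.25

Best value per unit of size first: Compress 60/11≈5.45, Search 30/8≈3.75, FtBase 40/12≈3.33, Sweep 34/16≈2.12, Eval 16/19≈0.842.
All 11 GPU-h of Compress fit (value 60) → 3 remain.
3 GPU-h left: a 3/8 share of Search gives 30×3/8 = 11.25.
Total value = 71.25.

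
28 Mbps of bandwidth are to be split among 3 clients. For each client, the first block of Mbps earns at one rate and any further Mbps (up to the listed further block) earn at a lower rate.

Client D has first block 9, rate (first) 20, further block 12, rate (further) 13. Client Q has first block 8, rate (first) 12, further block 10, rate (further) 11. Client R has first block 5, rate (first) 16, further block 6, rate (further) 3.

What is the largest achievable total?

Rank every tier by rate: Client D/T1 20 > Client R/T1 16 > Client D/T2 13 > Client Q/T1 12 > Client Q/T2 11 > Client R/T2 3.
Fill Client D T1 block (9 at 20) ; 19 left.
Client R T1 at 16: fill all 5 ; 14 left.
Fill Client D T2 block (12 at 13) ; 2 left.
Client Q T1 at 12: only 2 left, fill 2.
Total = 20×9 + 16×5 + 13×12 + 12×2 = 440.

440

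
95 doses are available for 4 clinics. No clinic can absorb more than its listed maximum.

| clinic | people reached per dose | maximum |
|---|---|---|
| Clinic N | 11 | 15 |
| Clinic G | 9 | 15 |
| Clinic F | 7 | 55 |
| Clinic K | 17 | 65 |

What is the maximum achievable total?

1405

Rank by people reached per dose: Clinic K 17 > Clinic N 11 > Clinic G 9 > Clinic F 7.
Clinic K takes 65 to reach its cap of 65 ; 30 left.
Give Clinic N 15 to hit its cap of 15 ; 15 left.
Clinic G takes 15 to reach its cap of 15 ; 0 left.
Total = 11×15 + 9×15 + 17×65 = 1405.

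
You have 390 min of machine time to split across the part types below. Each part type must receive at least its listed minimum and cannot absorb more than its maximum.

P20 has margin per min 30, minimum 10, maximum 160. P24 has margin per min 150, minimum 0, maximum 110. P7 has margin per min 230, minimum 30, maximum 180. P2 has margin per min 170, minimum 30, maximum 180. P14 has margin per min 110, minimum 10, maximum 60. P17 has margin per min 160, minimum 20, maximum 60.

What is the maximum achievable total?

Meeting every minimum uses 10+0+30+30+10+20 = 100 min, leaving 290.
Order the part types by margin per min: P7 230 > P2 170 > P17 160 > P24 150 > P14 110 > P20 30.
Give P7 150 more to hit its cap of 180 ; 140 left.
P2: +140 (room for 150) → 170. Pool exhausted.
Total = 30×10 + 230×180 + 170×170 + 110×10 + 160×20 = 74900.

74900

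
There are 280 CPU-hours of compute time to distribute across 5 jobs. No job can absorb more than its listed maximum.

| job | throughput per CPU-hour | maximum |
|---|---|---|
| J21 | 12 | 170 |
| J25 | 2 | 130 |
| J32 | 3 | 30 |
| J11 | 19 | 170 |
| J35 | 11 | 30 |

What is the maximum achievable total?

4550

Highest throughput per CPU-hour first: J11 19 > J21 12 > J35 11 > J32 3 > J25 2.
J11 takes 170 to reach its cap of 170 ; 110 left.
Only 110 left; J21 takes them to reach 110.
Total = 12×110 + 19×170 = 4550.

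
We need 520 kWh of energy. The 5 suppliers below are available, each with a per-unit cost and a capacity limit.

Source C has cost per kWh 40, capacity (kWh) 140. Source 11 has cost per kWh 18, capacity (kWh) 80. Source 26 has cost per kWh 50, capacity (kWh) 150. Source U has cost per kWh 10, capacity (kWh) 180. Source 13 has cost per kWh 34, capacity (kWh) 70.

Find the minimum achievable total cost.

Cheapest first:
Source U at 10: take all 180 kWh — 340 still needed.
Source 11 at 18: take all 80 kWh — 260 still needed.
Take 70 from Source 13 at 34 — need 190 more.
Source C (40): use full 140 — 50 kWh to go.
Source 26 at 50: take 50 of its 150 — requirement met.
Cost = 180×10 + 80×18 + 70×34 + 140×40 + 50×50 = 13720.

13720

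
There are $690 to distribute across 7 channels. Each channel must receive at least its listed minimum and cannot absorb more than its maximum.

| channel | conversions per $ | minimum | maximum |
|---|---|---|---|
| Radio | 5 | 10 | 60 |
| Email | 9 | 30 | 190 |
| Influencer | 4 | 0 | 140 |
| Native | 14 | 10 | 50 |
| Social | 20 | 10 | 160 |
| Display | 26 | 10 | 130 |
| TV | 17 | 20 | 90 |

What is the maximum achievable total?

Meeting every minimum uses 10+30+0+10+10+10+20 = 90 $, leaving 600.
Highest conversions per $ first: Display 26 > Social 20 > TV 17 > Native 14 > Email 9 > Radio 5 > Influencer 4.
Display takes 120 more to reach its cap of 130 — 480 left.
Social takes 150 more to reach its cap of 160 — 330 left.
TV takes 70 more to reach its cap of 90 — 260 left.
Native: +40 to 50 (cap) — 220 left.
Give Email 160 more to hit its cap of 190 — 60 left.
Give Radio 50 more to hit its cap of 60 — 10 left.
Influencer has room for 140 more but only 10 remain, so it gets 10.
Total = 5×60 + 9×190 + 4×10 + 14×50 + 20×160 + 26×130 + 17×90 = 10860.

10860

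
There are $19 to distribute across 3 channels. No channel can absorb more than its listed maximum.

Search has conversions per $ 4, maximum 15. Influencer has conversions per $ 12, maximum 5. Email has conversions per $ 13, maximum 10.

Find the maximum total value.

Highest conversions per $ first: Email 13 > Influencer 12 > Search 4.
Email takes 10 to reach its cap of 10 ; 9 left.
Influencer takes 5 to reach its cap of 5 ; 4 left.
Only 4 left; Search takes them to reach 4.
Total = 4×4 + 12×5 + 13×10 = 206.

206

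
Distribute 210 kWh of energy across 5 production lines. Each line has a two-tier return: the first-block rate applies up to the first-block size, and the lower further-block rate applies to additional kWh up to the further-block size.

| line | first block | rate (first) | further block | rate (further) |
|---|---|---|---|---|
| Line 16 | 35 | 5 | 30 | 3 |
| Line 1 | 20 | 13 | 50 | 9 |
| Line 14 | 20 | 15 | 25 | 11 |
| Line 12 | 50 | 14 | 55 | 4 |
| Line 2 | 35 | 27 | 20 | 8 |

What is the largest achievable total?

Order all 10 blocks by rate: Line 2/first 27 > Line 14/first 15 > Line 12/first 14 > Line 1/first 13 > Line 14/second 11 > Line 1/second 9 > Line 2/second 8 > Line 16/first 5 > Line 12/second 4 > Line 16/second 3.
Line 2/first (27): +35 ; 175 left.
Line 14 first at 15: fill all 20 ; 155 left.
Fill Line 12 first block (50 at 14) ; 105 left.
Fill Line 1 first block (20 at 13) ; 85 left.
Line 14/second (11): +25 ; 60 left.
Fill Line 1 second block (50 at 9) ; 10 left.
Line 2 second at 8: only 10 left, fill 10.
Total = 27×35 + 15×20 + 14×50 + 13×20 + 11×25 + 9×50 + 8×10 = 3010.

3010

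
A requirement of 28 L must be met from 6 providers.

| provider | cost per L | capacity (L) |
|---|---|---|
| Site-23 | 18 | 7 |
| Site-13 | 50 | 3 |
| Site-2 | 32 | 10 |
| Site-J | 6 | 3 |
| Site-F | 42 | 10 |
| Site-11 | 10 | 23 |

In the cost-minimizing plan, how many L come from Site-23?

Fill from the cheapest provider first.
Site-J at 6: take all 3 L → 25 still needed.
Take 23 from Site-11 at 10 → need 2 more.
Site-23 at 18: take 2 of its 7 → requirement met.
Site-2, Site-F, Site-13: unused.

2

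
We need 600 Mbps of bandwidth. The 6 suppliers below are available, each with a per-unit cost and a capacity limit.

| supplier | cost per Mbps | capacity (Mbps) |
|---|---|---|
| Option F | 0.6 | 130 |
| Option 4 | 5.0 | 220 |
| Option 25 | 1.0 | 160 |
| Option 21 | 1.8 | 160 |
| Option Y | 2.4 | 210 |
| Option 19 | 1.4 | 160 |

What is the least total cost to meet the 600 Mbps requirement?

732

Use suppliers in increasing cost order.
Option F (0.6): use full 130 — 470 Mbps to go.
Take 160 from Option 25 at 1.0 — need 310 more.
Option 19 (1.4): use full 160 — 150 Mbps to go.
Option 21 at 1.8: take 150 of its 160 — requirement met.
Option Y, Option 4: unused.
Cost = 130×0.6 + 160×1.0 + 160×1.4 + 150×1.8 = 732.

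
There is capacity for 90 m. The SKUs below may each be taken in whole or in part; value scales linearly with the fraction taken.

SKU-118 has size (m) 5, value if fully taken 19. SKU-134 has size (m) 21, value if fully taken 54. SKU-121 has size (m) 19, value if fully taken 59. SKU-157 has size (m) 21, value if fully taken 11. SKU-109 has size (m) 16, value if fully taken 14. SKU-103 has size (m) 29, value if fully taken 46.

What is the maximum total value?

192

Best value per unit of size first: SKU-118 19/5≈3.8, SKU-121 59/19≈3.11, SKU-134 54/21≈2.57, SKU-103 46/29≈1.59, SKU-109 14/16≈0.875, SKU-157 11/21≈0.524.
All 5 m of SKU-118 fit (value 19) — 85 remain.
SKU-121: take in full, 19 m for value 59 — 66 left.
SKU-134: take in full, 21 m for value 54 — 45 left.
All 29 m of SKU-103 fit (value 46) — 16 remain.
SKU-109: take in full, 16 m for value 14 — 0 left.
Total value = 192.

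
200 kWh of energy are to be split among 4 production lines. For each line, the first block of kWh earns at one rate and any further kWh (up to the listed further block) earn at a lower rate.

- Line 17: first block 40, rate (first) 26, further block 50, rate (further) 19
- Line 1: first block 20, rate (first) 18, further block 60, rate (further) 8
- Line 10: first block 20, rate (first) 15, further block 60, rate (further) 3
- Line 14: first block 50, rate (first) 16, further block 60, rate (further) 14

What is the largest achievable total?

3730

Order all 8 blocks by rate: Line 17/T1 26 > Line 17/T2 19 > Line 1/T1 18 > Line 14/T1 16 > Line 10/T1 15 > Line 14/T2 14 > Line 1/T2 8 > Line 10/T2 3.
Line 17 T1 at 26: fill all 40 → 160 left.
Line 17 T2 at 19: fill all 50 → 110 left.
Fill Line 1 T1 block (20 at 18) → 90 left.
Line 14 T1 at 16: fill all 50 → 40 left.
Line 10 T1 at 15: fill all 20 → 20 left.
Line 14/T2: +20 of 60 at 14; pool empty.
Total = 26×40 + 19×50 + 18×20 + 16×50 + 15×20 + 14×20 = 3730.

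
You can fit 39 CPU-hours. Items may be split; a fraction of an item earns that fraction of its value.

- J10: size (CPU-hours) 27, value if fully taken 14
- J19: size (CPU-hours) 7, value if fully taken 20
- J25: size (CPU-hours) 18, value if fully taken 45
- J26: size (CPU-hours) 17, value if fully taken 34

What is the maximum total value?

93

Best value per unit of size first: J19 20/7≈2.86, J25 45/18≈2.5, J26 34/17≈2, J10 14/27≈0.519.
All 7 CPU-hours of J19 fit (value 20) → 32 remain.
Take all of J25 (18 CPU-hours, value 45) → 14 CPU-hours left.
14 CPU-hours left: a 14/17 share of J26 gives 34×14/17 = 28.
Total value = 93.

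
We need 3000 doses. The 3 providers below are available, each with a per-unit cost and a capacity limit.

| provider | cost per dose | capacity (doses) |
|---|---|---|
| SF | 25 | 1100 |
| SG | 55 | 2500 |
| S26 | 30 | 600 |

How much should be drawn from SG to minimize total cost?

Use providers in increasing cost order.
SF at 25: take all 1100 doses ; 1900 still needed.
Take 600 from S26 at 30 ; need 1300 more.
Take 1300 from SG at 55 to finish.

1300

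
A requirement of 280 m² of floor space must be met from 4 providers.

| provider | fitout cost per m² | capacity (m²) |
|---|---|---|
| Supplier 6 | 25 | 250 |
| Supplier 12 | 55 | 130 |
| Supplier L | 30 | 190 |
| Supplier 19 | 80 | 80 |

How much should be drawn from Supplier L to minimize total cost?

Cheapest first:
Supplier 6 at 25: take all 250 m² → 30 still needed.
Take 30 from Supplier L at 30 to finish.
Supplier 12, Supplier 19: unused.

30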